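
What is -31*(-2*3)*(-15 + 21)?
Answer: 1116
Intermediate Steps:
-31*(-2*3)*(-15 + 21) = -(-186)*6 = -31*(-36) = 1116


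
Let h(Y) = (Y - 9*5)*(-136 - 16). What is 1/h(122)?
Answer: -1/11704 ≈ -8.5441e-5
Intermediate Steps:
h(Y) = 6840 - 152*Y (h(Y) = (Y - 45)*(-152) = (-45 + Y)*(-152) = 6840 - 152*Y)
1/h(122) = 1/(6840 - 152*122) = 1/(6840 - 18544) = 1/(-11704) = -1/11704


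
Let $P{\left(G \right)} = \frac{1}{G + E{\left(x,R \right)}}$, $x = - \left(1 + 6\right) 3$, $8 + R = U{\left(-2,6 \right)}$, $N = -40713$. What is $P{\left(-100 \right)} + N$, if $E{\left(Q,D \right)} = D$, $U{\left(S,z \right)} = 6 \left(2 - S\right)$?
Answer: $- \frac{3419893}{84} \approx -40713.0$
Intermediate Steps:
$U{\left(S,z \right)} = 12 - 6 S$
$R = 16$ ($R = -8 + \left(12 - -12\right) = -8 + \left(12 + 12\right) = -8 + 24 = 16$)
$x = -21$ ($x = - 7 \cdot 3 = \left(-1\right) 21 = -21$)
$P{\left(G \right)} = \frac{1}{16 + G}$ ($P{\left(G \right)} = \frac{1}{G + 16} = \frac{1}{16 + G}$)
$P{\left(-100 \right)} + N = \frac{1}{16 - 100} - 40713 = \frac{1}{-84} - 40713 = - \frac{1}{84} - 40713 = - \frac{3419893}{84}$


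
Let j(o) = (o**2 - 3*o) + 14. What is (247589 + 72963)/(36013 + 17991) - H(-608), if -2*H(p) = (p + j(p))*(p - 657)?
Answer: -3167205652817/13501 ≈ -2.3459e+8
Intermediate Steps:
j(o) = 14 + o**2 - 3*o
H(p) = -(-657 + p)*(14 + p**2 - 2*p)/2 (H(p) = -(p + (14 + p**2 - 3*p))*(p - 657)/2 = -(14 + p**2 - 2*p)*(-657 + p)/2 = -(-657 + p)*(14 + p**2 - 2*p)/2)
(247589 + 72963)/(36013 + 17991) - H(-608) = (247589 + 72963)/(36013 + 17991) - (4599 - 664*(-608) - 1/2*(-608)**3 + (659/2)*(-608)**2) = 320552/54004 - (4599 + 403712 - 1/2*(-224755712) + (659/2)*369664) = 320552*(1/54004) - (4599 + 403712 + 112377856 + 121804288) = 80138/13501 - 1*234590455 = 80138/13501 - 234590455 = -3167205652817/13501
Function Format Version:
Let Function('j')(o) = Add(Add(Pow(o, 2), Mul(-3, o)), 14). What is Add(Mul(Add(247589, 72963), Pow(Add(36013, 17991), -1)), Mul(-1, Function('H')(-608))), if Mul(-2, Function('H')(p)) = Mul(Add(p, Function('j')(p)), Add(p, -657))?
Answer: Rational(-3167205652817, 13501) ≈ -2.3459e+8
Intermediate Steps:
Function('j')(o) = Add(14, Pow(o, 2), Mul(-3, o))
Function('H')(p) = Mul(Rational(-1, 2), Add(-657, p), Add(14, Pow(p, 2), Mul(-2, p))) (Function('H')(p) = Mul(Rational(-1, 2), Mul(Add(p, Add(14, Pow(p, 2), Mul(-3, p))), Add(p, -657))) = Mul(Rational(-1, 2), Mul(Add(14, Pow(p, 2), Mul(-2, p)), Add(-657, p))) = Mul(Rational(-1, 2), Mul(Add(-657, p), Add(14, Pow(p, 2), Mul(-2, p)))) = Mul(Rational(-1, 2), Add(-657, p), Add(14, Pow(p, 2), Mul(-2, p))))
Add(Mul(Add(247589, 72963), Pow(Add(36013, 17991), -1)), Mul(-1, Function('H')(-608))) = Add(Mul(Add(247589, 72963), Pow(Add(36013, 17991), -1)), Mul(-1, Add(4599, Mul(-664, -608), Mul(Rational(-1, 2), Pow(-608, 3)), Mul(Rational(659, 2), Pow(-608, 2))))) = Add(Mul(320552, Pow(54004, -1)), Mul(-1, Add(4599, 403712, Mul(Rational(-1, 2), -224755712), Mul(Rational(659, 2), 369664)))) = Add(Mul(320552, Rational(1, 54004)), Mul(-1, Add(4599, 403712, 112377856, 121804288))) = Add(Rational(80138, 13501), Mul(-1, 234590455)) = Add(Rational(80138, 13501), -234590455) = Rational(-3167205652817, 13501)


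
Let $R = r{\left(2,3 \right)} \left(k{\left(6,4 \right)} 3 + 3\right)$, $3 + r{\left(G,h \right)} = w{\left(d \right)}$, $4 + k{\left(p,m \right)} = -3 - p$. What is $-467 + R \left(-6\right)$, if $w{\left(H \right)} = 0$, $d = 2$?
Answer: $-1115$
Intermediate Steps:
$k{\left(p,m \right)} = -7 - p$ ($k{\left(p,m \right)} = -4 - \left(3 + p\right) = -7 - p$)
$r{\left(G,h \right)} = -3$ ($r{\left(G,h \right)} = -3 + 0 = -3$)
$R = 108$ ($R = - 3 \left(\left(-7 - 6\right) 3 + 3\right) = - 3 \left(\left(-13\right) 3 + 3\right) = - 3 \left(-39 + 3\right) = \left(-3\right) \left(-36\right) = 108$)
$-467 + R \left(-6\right) = -467 + 108 \left(-6\right) = -467 - 648 = -1115$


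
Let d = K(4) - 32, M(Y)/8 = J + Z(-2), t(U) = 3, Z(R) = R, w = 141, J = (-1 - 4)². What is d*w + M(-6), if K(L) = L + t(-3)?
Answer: -3341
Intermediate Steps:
J = 25 (J = (-5)² = 25)
K(L) = 3 + L (K(L) = L + 3 = 3 + L)
M(Y) = 184 (M(Y) = 8*(25 - 2) = 8*23 = 184)
d = -25 (d = (3 + 4) - 32 = 7 - 32 = -25)
d*w + M(-6) = -25*141 + 184 = -3525 + 184 = -3341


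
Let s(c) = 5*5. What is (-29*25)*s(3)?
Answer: -18125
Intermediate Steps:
s(c) = 25
(-29*25)*s(3) = -29*25*25 = -725*25 = -18125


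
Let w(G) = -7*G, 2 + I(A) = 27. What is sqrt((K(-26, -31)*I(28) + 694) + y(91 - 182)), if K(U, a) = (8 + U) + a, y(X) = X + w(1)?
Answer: I*sqrt(629) ≈ 25.08*I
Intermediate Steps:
I(A) = 25 (I(A) = -2 + 27 = 25)
y(X) = -7 + X (y(X) = X - 7*1 = X - 7 = -7 + X)
K(U, a) = 8 + U + a
sqrt((K(-26, -31)*I(28) + 694) + y(91 - 182)) = sqrt(((8 - 26 - 31)*25 + 694) + (-7 + (91 - 182))) = sqrt((-49*25 + 694) + (-7 - 91)) = sqrt((-1225 + 694) - 98) = sqrt(-531 - 98) = sqrt(-629) = I*sqrt(629)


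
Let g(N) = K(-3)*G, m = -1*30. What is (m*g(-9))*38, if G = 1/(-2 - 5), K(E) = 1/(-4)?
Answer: -285/7 ≈ -40.714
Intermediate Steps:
m = -30
K(E) = -¼
G = -⅐ (G = 1/(-7) = -⅐ ≈ -0.14286)
g(N) = 1/28 (g(N) = -¼*(-⅐) = 1/28)
(m*g(-9))*38 = -30*1/28*38 = -15/14*38 = -285/7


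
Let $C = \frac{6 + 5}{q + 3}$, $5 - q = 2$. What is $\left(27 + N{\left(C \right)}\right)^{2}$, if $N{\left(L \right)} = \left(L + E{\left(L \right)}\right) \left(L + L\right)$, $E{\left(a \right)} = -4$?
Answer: $\frac{117649}{324} \approx 363.11$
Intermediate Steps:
$q = 3$ ($q = 5 - 2 = 3$)
$C = \frac{11}{6}$ ($C = \frac{6 + 5}{3 + 3} = \frac{11}{6} \approx 1.8333$)
$N{\left(L \right)} = 2 L \left(-4 + L\right)$ ($N{\left(L \right)} = \left(L - 4\right) \left(L + L\right) = \left(-4 + L\right) 2 L = 2 L \left(-4 + L\right)$)
$\left(27 + N{\left(C \right)}\right)^{2} = \left(27 + 2 \cdot \frac{11}{6} \left(-4 + \frac{11}{6}\right)\right)^{2} = \left(27 + 2 \cdot \frac{11}{6} \left(- \frac{13}{6}\right)\right)^{2} = \left(27 - \frac{143}{18}\right)^{2} = \left(\frac{343}{18}\right)^{2} = \frac{117649}{324}$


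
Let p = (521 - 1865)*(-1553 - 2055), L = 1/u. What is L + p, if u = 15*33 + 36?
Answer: 2574899713/531 ≈ 4.8492e+6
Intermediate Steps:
u = 531 (u = 495 + 36 = 531)
L = 1/531 ≈ 0.0018832
p = 4849152 (p = -1344*(-3608) = 4849152)
L + p = 1/531 + 4849152 = 2574899713/531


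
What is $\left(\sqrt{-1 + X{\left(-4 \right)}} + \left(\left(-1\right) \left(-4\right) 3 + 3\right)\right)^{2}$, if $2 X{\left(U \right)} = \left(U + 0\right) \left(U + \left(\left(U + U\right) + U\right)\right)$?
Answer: $\left(15 + \sqrt{31}\right)^{2} \approx 423.03$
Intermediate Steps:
$X{\left(U \right)} = 2 U^{2}$ ($X{\left(U \right)} = \frac{\left(U + 0\right) \left(U + \left(\left(U + U\right) + U\right)\right)}{2} = \frac{U \left(U + \left(2 U + U\right)\right)}{2} = \frac{U \left(U + 3 U\right)}{2} = \frac{U 4 U}{2} = \frac{4 U^{2}}{2} = 2 U^{2}$)
$\left(\sqrt{-1 + X{\left(-4 \right)}} + \left(\left(-1\right) \left(-4\right) 3 + 3\right)\right)^{2} = \left(\sqrt{-1 + 2 \left(-4\right)^{2}} + \left(\left(-1\right) \left(-4\right) 3 + 3\right)\right)^{2} = \left(\sqrt{-1 + 2 \cdot 16} + \left(4 \cdot 3 + 3\right)\right)^{2} = \left(\sqrt{-1 + 32} + \left(12 + 3\right)\right)^{2} = \left(\sqrt{31} + 15\right)^{2} = \left(15 + \sqrt{31}\right)^{2}$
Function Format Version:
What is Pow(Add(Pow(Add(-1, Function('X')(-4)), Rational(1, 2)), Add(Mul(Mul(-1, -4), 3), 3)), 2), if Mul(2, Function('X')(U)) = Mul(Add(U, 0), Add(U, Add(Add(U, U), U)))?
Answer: Pow(Add(15, Pow(31, Rational(1, 2))), 2) ≈ 423.03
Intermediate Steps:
Function('X')(U) = Mul(2, Pow(U, 2)) (Function('X')(U) = Mul(Rational(1, 2), Mul(Add(U, 0), Add(U, Add(Add(U, U), U)))) = Mul(Rational(1, 2), Mul(U, Add(U, Add(Mul(2, U), U)))) = Mul(Rational(1, 2), Mul(U, Add(U, Mul(3, U)))) = Mul(Rational(1, 2), Mul(U, Mul(4, U))) = Mul(Rational(1, 2), Mul(4, Pow(U, 2))) = Mul(2, Pow(U, 2)))
Pow(Add(Pow(Add(-1, Function('X')(-4)), Rational(1, 2)), Add(Mul(Mul(-1, -4), 3), 3)), 2) = Pow(Add(Pow(Add(-1, Mul(2, Pow(-4, 2))), Rational(1, 2)), Add(Mul(Mul(-1, -4), 3), 3)), 2) = Pow(Add(Pow(Add(-1, Mul(2, 16)), Rational(1, 2)), Add(Mul(4, 3), 3)), 2) = Pow(Add(Pow(Add(-1, 32), Rational(1, 2)), Add(12, 3)), 2) = Pow(Add(Pow(31, Rational(1, 2)), 15), 2) = Pow(Add(15, Pow(31, Rational(1, 2))), 2)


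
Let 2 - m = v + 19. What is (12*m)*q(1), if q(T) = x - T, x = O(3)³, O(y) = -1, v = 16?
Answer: 792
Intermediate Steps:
x = -1 (x = (-1)³ = -1)
m = -33 (m = 2 - (16 + 19) = 2 - 1*35 = 2 - 35 = -33)
q(T) = -1 - T
(12*m)*q(1) = (12*(-33))*(-1 - 1*1) = -396*(-1 - 1) = -396*(-2) = 792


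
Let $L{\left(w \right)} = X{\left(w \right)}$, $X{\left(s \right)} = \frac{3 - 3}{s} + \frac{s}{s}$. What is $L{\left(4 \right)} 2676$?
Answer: $2676$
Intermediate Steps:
$X{\left(s \right)} = 1$ ($X{\left(s \right)} = \frac{0}{s} + 1 = 0 + 1 = 1$)
$L{\left(w \right)} = 1$
$L{\left(4 \right)} 2676 = 1 \cdot 2676 = 2676$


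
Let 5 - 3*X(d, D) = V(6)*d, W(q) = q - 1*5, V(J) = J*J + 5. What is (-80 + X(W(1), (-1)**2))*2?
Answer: -142/3 ≈ -47.333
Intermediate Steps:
V(J) = 5 + J**2 (V(J) = J**2 + 5 = 5 + J**2)
W(q) = -5 + q (W(q) = q - 5 = -5 + q)
X(d, D) = 5/3 - 41*d/3 (X(d, D) = 5/3 - (5 + 6**2)*d/3 = 5/3 - (5 + 36)*d/3 = 5/3 - 41*d/3)
(-80 + X(W(1), (-1)**2))*2 = (-80 + (5/3 - 41*(-5 + 1)/3))*2 = (-80 + (5/3 - 41/3*(-4)))*2 = (-80 + (5/3 + 164/3))*2 = (-80 + 169/3)*2 = -71/3*2 = -142/3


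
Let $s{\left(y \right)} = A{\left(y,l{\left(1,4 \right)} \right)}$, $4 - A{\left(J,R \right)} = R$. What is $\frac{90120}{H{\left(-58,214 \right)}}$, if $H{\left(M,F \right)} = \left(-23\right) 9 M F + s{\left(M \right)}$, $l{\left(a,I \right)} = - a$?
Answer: $\frac{90120}{2569289} \approx 0.035076$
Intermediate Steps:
$A{\left(J,R \right)} = 4 - R$
$s{\left(y \right)} = 5$ ($s{\left(y \right)} = 4 - \left(-1\right) 1 = 4 - -1 = 4 + 1 = 5$)
$H{\left(M,F \right)} = 5 - 207 F M$ ($H{\left(M,F \right)} = \left(-23\right) 9 M F + 5 = - 207 M F + 5 = - 207 F M + 5 = 5 - 207 F M$)
$\frac{90120}{H{\left(-58,214 \right)}} = \frac{90120}{5 - 44298 \left(-58\right)} = \frac{90120}{5 + 2569284} = \frac{90120}{2569289}$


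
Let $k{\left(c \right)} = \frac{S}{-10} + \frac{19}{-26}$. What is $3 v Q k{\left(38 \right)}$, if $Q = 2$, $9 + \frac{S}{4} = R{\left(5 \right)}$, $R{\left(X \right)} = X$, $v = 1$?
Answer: $\frac{339}{65} \approx 5.2154$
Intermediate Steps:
$S = -16$ ($S = -36 + 4 \cdot 5 = -36 + 20 = -16$)
$k{\left(c \right)} = \frac{113}{130}$ ($k{\left(c \right)} = - \frac{16}{-10} + \frac{19}{-26} = \left(-16\right) \left(- \frac{1}{10}\right) + 19 \left(- \frac{1}{26}\right) = \frac{8}{5} - \frac{19}{26} = \frac{113}{130}$)
$3 v Q k{\left(38 \right)} = 3 \cdot 1 \cdot 2 \cdot \frac{113}{130} = 3 \cdot 2 \cdot \frac{113}{130} = 6 \cdot \frac{113}{130} = \frac{339}{65}$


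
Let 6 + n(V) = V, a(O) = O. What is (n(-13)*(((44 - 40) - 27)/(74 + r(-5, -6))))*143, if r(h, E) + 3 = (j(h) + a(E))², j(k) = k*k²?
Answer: 62491/17232 ≈ 3.6264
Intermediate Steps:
j(k) = k³
n(V) = -6 + V
r(h, E) = -3 + (E + h³)² (r(h, E) = -3 + (h³ + E)² = -3 + (E + h³)²)
(n(-13)*(((44 - 40) - 27)/(74 + r(-5, -6))))*143 = ((-6 - 13)*(((44 - 40) - 27)/(74 + (-3 + (-6 + (-5)³)²))))*143 = -19*(4 - 27)/(74 + (-3 + (-6 - 125)²))*143 = -(-437)/(74 + (-3 + (-131)²))*143 = -(-437)/(74 + (-3 + 17161))*143 = -(-437)/(74 + 17158)*143 = -(-437)/17232*143 = -19*(-23/17232)*143 = (437/17232)*143 = 62491/17232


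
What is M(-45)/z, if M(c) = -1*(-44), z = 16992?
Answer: 11/4248 ≈ 0.0025895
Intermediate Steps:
M(c) = 44
M(-45)/z = 44/16992 = 44*(1/16992) = 11/4248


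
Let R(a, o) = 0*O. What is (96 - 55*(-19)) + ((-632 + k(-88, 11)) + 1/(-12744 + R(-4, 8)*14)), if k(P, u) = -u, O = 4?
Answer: 6346511/12744 ≈ 498.00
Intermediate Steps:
R(a, o) = 0 (R(a, o) = 0*4 = 0)
(96 - 55*(-19)) + ((-632 + k(-88, 11)) + 1/(-12744 + R(-4, 8)*14)) = (96 - 55*(-19)) + ((-632 - 1*11) + 1/(-12744 + 0*14)) = (96 + 1045) + ((-632 - 11) + 1/(-12744 + 0)) = 1141 + (-643 + 1/(-12744)) = 1141 + (-643 - 1/12744) = 1141 - 8194393/12744 = 6346511/12744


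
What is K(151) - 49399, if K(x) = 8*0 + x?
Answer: -49248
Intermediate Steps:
K(x) = x (K(x) = 0 + x = x)
K(151) - 49399 = 151 - 49399 = -49248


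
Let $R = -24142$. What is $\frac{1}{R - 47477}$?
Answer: $- \frac{1}{71619} \approx -1.3963 \cdot 10^{-5}$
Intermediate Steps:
$\frac{1}{R - 47477} = \frac{1}{-24142 - 47477} = \frac{1}{-71619} = - \frac{1}{71619}$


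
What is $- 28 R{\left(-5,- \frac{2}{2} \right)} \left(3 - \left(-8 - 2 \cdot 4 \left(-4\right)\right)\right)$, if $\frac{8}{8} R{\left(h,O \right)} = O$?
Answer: $-588$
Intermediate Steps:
$R{\left(h,O \right)} = O$
$- 28 R{\left(-5,- \frac{2}{2} \right)} \left(3 - \left(-8 - 2 \cdot 4 \left(-4\right)\right)\right) = - 28 \left(- \frac{2}{2}\right) \left(3 - \left(-8 - 2 \cdot 4 \left(-4\right)\right)\right) = - 28 \left(\left(-2\right) \frac{1}{2}\right) \left(3 - \left(-8 - 8 \left(-4\right)\right)\right) = \left(-28\right) \left(-1\right) \left(3 - \left(-8 - -32\right)\right) = 28 \left(3 - \left(-8 + 32\right)\right) = 28 \left(3 - 24\right) = 28 \left(-21\right) = -588$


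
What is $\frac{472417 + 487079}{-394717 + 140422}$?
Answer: $- \frac{319832}{84765} \approx -3.7732$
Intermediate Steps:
$\frac{472417 + 487079}{-394717 + 140422} = \frac{959496}{-254295} = 959496 \left(- \frac{1}{254295}\right) = - \frac{319832}{84765}$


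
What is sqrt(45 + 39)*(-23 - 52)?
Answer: -150*sqrt(21) ≈ -687.39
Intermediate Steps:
sqrt(45 + 39)*(-23 - 52) = sqrt(84)*(-75) = (2*sqrt(21))*(-75) = -150*sqrt(21)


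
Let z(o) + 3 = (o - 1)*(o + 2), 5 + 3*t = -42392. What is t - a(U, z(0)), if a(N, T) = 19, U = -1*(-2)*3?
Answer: -42454/3 ≈ -14151.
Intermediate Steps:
U = 6 (U = 2*3 = 6)
t = -42397/3 (t = -5/3 + (1/3)*(-42392) = -5/3 - 42392/3 = -42397/3 ≈ -14132.)
z(o) = -3 + (-1 + o)*(2 + o) (z(o) = -3 + (o - 1)*(o + 2) = -3 + (-1 + o)*(2 + o))
t - a(U, z(0)) = -42397/3 - 1*19 = -42397/3 - 19 = -42454/3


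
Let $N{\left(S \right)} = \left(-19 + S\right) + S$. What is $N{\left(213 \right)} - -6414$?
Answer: $6821$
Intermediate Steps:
$N{\left(S \right)} = -19 + 2 S$
$N{\left(213 \right)} - -6414 = \left(-19 + 2 \cdot 213\right) - -6414 = \left(-19 + 426\right) + 6414 = 407 + 6414 = 6821$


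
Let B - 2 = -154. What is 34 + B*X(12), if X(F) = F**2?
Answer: -21854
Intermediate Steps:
B = -152 (B = 2 - 154 = -152)
34 + B*X(12) = 34 - 152*12**2 = 34 - 152*144 = 34 - 21888 = -21854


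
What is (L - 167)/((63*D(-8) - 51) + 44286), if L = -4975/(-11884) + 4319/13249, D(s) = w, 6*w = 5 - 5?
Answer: -26177095601/6964850116260 ≈ -0.0037585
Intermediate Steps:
w = 0 (w = (5 - 5)/6 = (⅙)*0 = 0)
D(s) = 0
L = 117240771/157451116 (L = -4975*(-1/11884) + 4319*(1/13249) = 4975/11884 + 4319/13249 = 117240771/157451116 ≈ 0.74462)
(L - 167)/((63*D(-8) - 51) + 44286) = (117240771/157451116 - 167)/((63*0 - 51) + 44286) = -26177095601/(157451116*((0 - 51) + 44286)) = -26177095601/(157451116*(-51 + 44286)) = -26177095601/157451116/44235 = -26177095601/157451116*1/44235 = -26177095601/6964850116260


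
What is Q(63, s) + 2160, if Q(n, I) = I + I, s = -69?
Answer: 2022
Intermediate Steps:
Q(n, I) = 2*I
Q(63, s) + 2160 = 2*(-69) + 2160 = -138 + 2160 = 2022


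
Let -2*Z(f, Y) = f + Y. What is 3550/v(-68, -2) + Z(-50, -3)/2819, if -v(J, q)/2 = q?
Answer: 2501889/2819 ≈ 887.51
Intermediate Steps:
Z(f, Y) = -Y/2 - f/2 (Z(f, Y) = -(f + Y)/2 = -(Y + f)/2 = -Y/2 - f/2)
v(J, q) = -2*q
3550/v(-68, -2) + Z(-50, -3)/2819 = 3550/((-2*(-2))) + (-½*(-3) - ½*(-50))/2819 = 3550/4 + (3/2 + 25)*(1/2819) = 3550*(¼) + (53/2)*(1/2819) = 1775/2 + 53/5638 = 2501889/2819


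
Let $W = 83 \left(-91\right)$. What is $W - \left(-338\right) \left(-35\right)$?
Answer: $-19383$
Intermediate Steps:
$W = -7553$
$W - \left(-338\right) \left(-35\right) = -7553 - \left(-338\right) \left(-35\right) = -7553 - 11830 = -19383$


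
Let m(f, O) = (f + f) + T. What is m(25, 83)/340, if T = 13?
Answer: 63/340 ≈ 0.18529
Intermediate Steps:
m(f, O) = 13 + 2*f (m(f, O) = (f + f) + 13 = 2*f + 13 = 13 + 2*f)
m(25, 83)/340 = (13 + 2*25)/340 = (13 + 50)*(1/340) = 63*(1/340) = 63/340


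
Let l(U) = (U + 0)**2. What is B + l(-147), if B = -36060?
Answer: -14451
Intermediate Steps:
l(U) = U**2
B + l(-147) = -36060 + (-147)**2 = -36060 + 21609 = -14451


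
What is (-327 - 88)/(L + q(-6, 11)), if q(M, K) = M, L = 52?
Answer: -415/46 ≈ -9.0217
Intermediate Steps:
(-327 - 88)/(L + q(-6, 11)) = (-327 - 88)/(52 - 6) = -415/46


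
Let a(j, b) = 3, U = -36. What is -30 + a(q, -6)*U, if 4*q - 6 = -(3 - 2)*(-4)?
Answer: -138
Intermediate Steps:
q = 5/2 (q = 3/2 + (-(3 - 2)*(-4))/4 = 3/2 + (-(-4))/4 = 3/2 + (-1*(-4))/4 = 3/2 + (¼)*4 = 3/2 + 1 = 5/2 ≈ 2.5000)
-30 + a(q, -6)*U = -30 + 3*(-36) = -30 - 108 = -138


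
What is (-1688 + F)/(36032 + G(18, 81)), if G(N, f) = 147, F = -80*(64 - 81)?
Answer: -328/36179 ≈ -0.0090660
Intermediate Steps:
F = 1360 (F = -80*(-17) = 1360)
(-1688 + F)/(36032 + G(18, 81)) = (-1688 + 1360)/(36032 + 147) = -328/36179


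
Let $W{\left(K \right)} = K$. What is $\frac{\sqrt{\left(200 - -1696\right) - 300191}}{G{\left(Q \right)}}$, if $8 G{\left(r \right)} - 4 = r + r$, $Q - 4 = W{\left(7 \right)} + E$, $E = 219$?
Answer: $\frac{i \sqrt{298295}}{58} \approx 9.4166 i$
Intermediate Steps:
$Q = 230$ ($Q = 4 + \left(7 + 219\right) = 4 + 226 = 230$)
$G{\left(r \right)} = \frac{1}{2} + \frac{r}{4}$ ($G{\left(r \right)} = \frac{1}{2} + \frac{r + r}{8} = \frac{1}{2} + \frac{2 r}{8} = \frac{1}{2} + \frac{r}{4}$)
$\frac{\sqrt{\left(200 - -1696\right) - 300191}}{G{\left(Q \right)}} = \frac{\sqrt{\left(200 - -1696\right) - 300191}}{\frac{1}{2} + \frac{1}{4} \cdot 230} = \frac{\sqrt{\left(200 + 1696\right) - 300191}}{\frac{1}{2} + \frac{115}{2}} = \frac{\sqrt{1896 - 300191}}{58} = \sqrt{-298295} \cdot \frac{1}{58} = i \sqrt{298295} \cdot \frac{1}{58} = \frac{i \sqrt{298295}}{58}$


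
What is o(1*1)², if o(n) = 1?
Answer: 1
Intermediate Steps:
o(1*1)² = 1² = 1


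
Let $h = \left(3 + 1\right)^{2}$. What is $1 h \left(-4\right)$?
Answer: $-64$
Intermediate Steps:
$h = 16$ ($h = 4^{2} = 16$)
$1 h \left(-4\right) = 1 \cdot 16 \left(-4\right) = 16 \left(-4\right) = -64$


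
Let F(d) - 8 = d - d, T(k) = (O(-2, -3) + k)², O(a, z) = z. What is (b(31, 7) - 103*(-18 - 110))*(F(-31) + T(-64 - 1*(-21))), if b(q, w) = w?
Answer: 28017684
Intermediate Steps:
T(k) = (-3 + k)²
F(d) = 8 (F(d) = 8 + (d - d) = 8 + 0 = 8)
(b(31, 7) - 103*(-18 - 110))*(F(-31) + T(-64 - 1*(-21))) = (7 - 103*(-18 - 110))*(8 + (-3 + (-64 - 1*(-21)))²) = (7 - 103*(-128))*(8 + (-3 + (-64 + 21))²) = (7 + 13184)*(8 + (-3 - 43)²) = 13191*(8 + (-46)²) = 13191*(8 + 2116) = 13191*2124 = 28017684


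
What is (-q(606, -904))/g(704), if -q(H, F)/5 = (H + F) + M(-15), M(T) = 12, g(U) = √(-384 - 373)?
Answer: 1430*I*√757/757 ≈ 51.974*I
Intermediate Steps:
g(U) = I*√757 (g(U) = √(-757) = I*√757)
q(H, F) = -60 - 5*F - 5*H (q(H, F) = -5*((H + F) + 12) = -5*((F + H) + 12) = -5*(12 + F + H) = -60 - 5*F - 5*H)
(-q(606, -904))/g(704) = (-(-60 - 5*(-904) - 5*606))/((I*√757)) = (-(-60 + 4520 - 3030))*(-I*√757/757) = (-1*1430)*(-I*√757/757) = -(-1430)*I*√757/757 = 1430*I*√757/757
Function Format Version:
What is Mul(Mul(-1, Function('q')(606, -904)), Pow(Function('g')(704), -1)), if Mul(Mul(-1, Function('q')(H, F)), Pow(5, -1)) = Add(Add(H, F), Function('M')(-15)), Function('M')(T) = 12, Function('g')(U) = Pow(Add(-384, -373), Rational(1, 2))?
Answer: Mul(Rational(1430, 757), I, Pow(757, Rational(1, 2))) ≈ Mul(51.974, I)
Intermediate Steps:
Function('g')(U) = Mul(I, Pow(757, Rational(1, 2))) (Function('g')(U) = Pow(-757, Rational(1, 2)) = Mul(I, Pow(757, Rational(1, 2))))
Function('q')(H, F) = Add(-60, Mul(-5, F), Mul(-5, H)) (Function('q')(H, F) = Mul(-5, Add(Add(H, F), 12)) = Mul(-5, Add(Add(F, H), 12)) = Mul(-5, Add(12, F, H)) = Add(-60, Mul(-5, F), Mul(-5, H)))
Mul(Mul(-1, Function('q')(606, -904)), Pow(Function('g')(704), -1)) = Mul(Mul(-1, Add(-60, Mul(-5, -904), Mul(-5, 606))), Pow(Mul(I, Pow(757, Rational(1, 2))), -1)) = Mul(Mul(-1, Add(-60, 4520, -3030)), Mul(Rational(-1, 757), I, Pow(757, Rational(1, 2)))) = Mul(Mul(-1, 1430), Mul(Rational(-1, 757), I, Pow(757, Rational(1, 2)))) = Mul(-1430, Mul(Rational(-1, 757), I, Pow(757, Rational(1, 2)))) = Mul(Rational(1430, 757), I, Pow(757, Rational(1, 2)))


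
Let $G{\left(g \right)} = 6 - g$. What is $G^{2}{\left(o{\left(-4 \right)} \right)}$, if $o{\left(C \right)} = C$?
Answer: $100$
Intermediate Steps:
$G^{2}{\left(o{\left(-4 \right)} \right)} = \left(6 - -4\right)^{2} = \left(6 + 4\right)^{2} = 10^{2} = 100$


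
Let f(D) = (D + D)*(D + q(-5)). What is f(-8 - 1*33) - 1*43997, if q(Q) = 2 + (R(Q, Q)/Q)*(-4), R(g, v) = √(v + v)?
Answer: -40799 - 328*I*√10/5 ≈ -40799.0 - 207.45*I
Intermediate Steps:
R(g, v) = √2*√v (R(g, v) = √(2*v) = √2*√v)
q(Q) = 2 - 4*√2/√Q (q(Q) = 2 + ((√2*√Q)/Q)*(-4) = 2 + (√2/√Q)*(-4) = 2 - 4*√2/√Q)
f(D) = 2*D*(2 + D + 4*I*√10/5) (f(D) = (D + D)*(D + (2 - 4*√2/√(-5))) = (2*D)*(D + (2 - 4*√2*(-I*√5/5))) = (2*D)*(D + (2 + 4*I*√10/5)) = (2*D)*(2 + D + 4*I*√10/5) = 2*D*(2 + D + 4*I*√10/5))
f(-8 - 1*33) - 1*43997 = 2*(-8 - 1*33)*(10 + 5*(-8 - 1*33) + 4*I*√10)/5 - 1*43997 = 2*(-8 - 33)*(10 + 5*(-8 - 33) + 4*I*√10)/5 - 43997 = (⅖)*(-41)*(10 + 5*(-41) + 4*I*√10) - 43997 = (⅖)*(-41)*(10 - 205 + 4*I*√10) - 43997 = (⅖)*(-41)*(-195 + 4*I*√10) - 43997 = (3198 - 328*I*√10/5) - 43997 = -40799 - 328*I*√10/5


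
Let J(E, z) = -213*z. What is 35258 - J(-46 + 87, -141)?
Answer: 5225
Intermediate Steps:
35258 - J(-46 + 87, -141) = 35258 - (-213)*(-141) = 35258 - 1*30033 = 35258 - 30033 = 5225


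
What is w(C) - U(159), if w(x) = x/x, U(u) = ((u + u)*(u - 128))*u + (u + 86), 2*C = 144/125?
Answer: -1567666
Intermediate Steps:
C = 72/125 (C = (144/125)/2 = (144*(1/125))/2 = (½)*(144/125) = 72/125 ≈ 0.57600)
U(u) = 86 + u + 2*u²*(-128 + u) (U(u) = ((2*u)*(-128 + u))*u + (86 + u) = (2*u*(-128 + u))*u + (86 + u) = 2*u²*(-128 + u) + (86 + u) = 86 + u + 2*u²*(-128 + u))
w(x) = 1
w(C) - U(159) = 1 - (86 + 159 - 256*159² + 2*159³) = 1 - (86 + 159 - 256*25281 + 2*4019679) = 1 - (86 + 159 - 6471936 + 8039358) = 1 - 1*1567667 = 1 - 1567667 = -1567666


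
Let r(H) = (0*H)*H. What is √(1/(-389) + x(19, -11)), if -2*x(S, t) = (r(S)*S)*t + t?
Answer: √3327506/778 ≈ 2.3447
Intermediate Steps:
r(H) = 0 (r(H) = 0*H = 0)
x(S, t) = -t/2 (x(S, t) = -((0*S)*t + t)/2 = -(0*t + t)/2 = -(0 + t)/2 = -t/2)
√(1/(-389) + x(19, -11)) = √(1/(-389) - ½*(-11)) = √(-1/389 + 11/2) = √(4277/778) = √3327506/778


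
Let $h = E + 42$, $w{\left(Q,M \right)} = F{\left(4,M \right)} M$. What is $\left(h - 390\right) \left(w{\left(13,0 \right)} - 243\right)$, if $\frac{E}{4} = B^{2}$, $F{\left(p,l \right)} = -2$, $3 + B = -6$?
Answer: $5832$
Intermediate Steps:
$B = -9$ ($B = -3 - 6 = -9$)
$E = 324$ ($E = 4 \left(-9\right)^{2} = 4 \cdot 81 = 324$)
$w{\left(Q,M \right)} = - 2 M$
$h = 366$ ($h = 324 + 42 = 366$)
$\left(h - 390\right) \left(w{\left(13,0 \right)} - 243\right) = \left(366 - 390\right) \left(\left(-2\right) 0 - 243\right) = - 24 \left(0 - 243\right) = \left(-24\right) \left(-243\right) = 5832$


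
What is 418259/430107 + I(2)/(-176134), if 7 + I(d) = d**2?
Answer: 73670921027/75756466338 ≈ 0.97247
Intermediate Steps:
I(d) = -7 + d**2
418259/430107 + I(2)/(-176134) = 418259/430107 + (-7 + 2**2)/(-176134) = 418259*(1/430107) + (-7 + 4)*(-1/176134) = 418259/430107 - 3*(-1/176134) = 418259/430107 + 3/176134 = 73670921027/75756466338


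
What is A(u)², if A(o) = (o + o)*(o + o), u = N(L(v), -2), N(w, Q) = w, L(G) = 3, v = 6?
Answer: 1296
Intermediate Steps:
u = 3
A(o) = 4*o² (A(o) = (2*o)*(2*o) = 4*o²)
A(u)² = (4*3²)² = (4*9)² = 36² = 1296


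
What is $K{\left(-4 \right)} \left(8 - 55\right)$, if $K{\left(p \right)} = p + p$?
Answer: $376$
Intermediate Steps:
$K{\left(p \right)} = 2 p$
$K{\left(-4 \right)} \left(8 - 55\right) = 2 \left(-4\right) \left(8 - 55\right) = \left(-8\right) \left(-47\right) = 376$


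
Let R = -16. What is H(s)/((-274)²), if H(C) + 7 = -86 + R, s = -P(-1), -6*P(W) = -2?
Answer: -109/75076 ≈ -0.0014519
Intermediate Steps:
P(W) = ⅓ (P(W) = -⅙*(-2) = ⅓)
s = -⅓ (s = -1*⅓ = -⅓ ≈ -0.33333)
H(C) = -109 (H(C) = -7 + (-86 - 16) = -7 - 102 = -109)
H(s)/((-274)²) = -109/((-274)²) = -109/75076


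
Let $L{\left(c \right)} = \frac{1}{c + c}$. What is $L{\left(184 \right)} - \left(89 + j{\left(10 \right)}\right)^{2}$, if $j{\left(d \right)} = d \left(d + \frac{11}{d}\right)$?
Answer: $- \frac{14719999}{368} \approx -40000.0$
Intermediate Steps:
$L{\left(c \right)} = \frac{1}{2 c}$
$L{\left(184 \right)} - \left(89 + j{\left(10 \right)}\right)^{2} = \frac{1}{2 \cdot 184} - \left(89 + \left(11 + 10^{2}\right)\right)^{2} = \frac{1}{2} \cdot \frac{1}{184} - \left(89 + \left(11 + 100\right)\right)^{2} = \frac{1}{368} - \left(89 + 111\right)^{2} = \frac{1}{368} - 200^{2} = \frac{1}{368} - 40000 = - \frac{14719999}{368}$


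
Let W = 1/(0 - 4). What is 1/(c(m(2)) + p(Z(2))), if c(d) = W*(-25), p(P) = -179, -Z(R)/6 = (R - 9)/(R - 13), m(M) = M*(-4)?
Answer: -4/691 ≈ -0.0057887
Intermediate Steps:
m(M) = -4*M
Z(R) = -6*(-9 + R)/(-13 + R) (Z(R) = -6*(R - 9)/(R - 13) = -6*(-9 + R)/(-13 + R))
W = -¼ (W = 1/(-4) = -¼ ≈ -0.25000)
c(d) = 25/4 (c(d) = -¼*(-25) = 25/4)
1/(c(m(2)) + p(Z(2))) = 1/(25/4 - 179) = 1/(-691/4) = -4/691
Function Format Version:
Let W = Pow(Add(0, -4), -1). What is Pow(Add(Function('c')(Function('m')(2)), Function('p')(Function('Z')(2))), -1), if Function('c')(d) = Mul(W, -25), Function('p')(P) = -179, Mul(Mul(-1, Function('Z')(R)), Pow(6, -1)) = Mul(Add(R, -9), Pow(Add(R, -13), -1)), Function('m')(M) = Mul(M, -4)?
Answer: Rational(-4, 691) ≈ -0.0057887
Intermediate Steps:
Function('m')(M) = Mul(-4, M)
Function('Z')(R) = Mul(-6, Pow(Add(-13, R), -1), Add(-9, R)) (Function('Z')(R) = Mul(-6, Mul(Add(R, -9), Pow(Add(R, -13), -1))) = Mul(-6, Mul(Add(-9, R), Pow(Add(-13, R), -1))) = Mul(-6, Mul(Pow(Add(-13, R), -1), Add(-9, R))) = Mul(-6, Pow(Add(-13, R), -1), Add(-9, R)))
W = Rational(-1, 4) (W = Pow(-4, -1) = Rational(-1, 4) ≈ -0.25000)
Function('c')(d) = Rational(25, 4) (Function('c')(d) = Mul(Rational(-1, 4), -25) = Rational(25, 4))
Pow(Add(Function('c')(Function('m')(2)), Function('p')(Function('Z')(2))), -1) = Pow(Add(Rational(25, 4), -179), -1) = Pow(Rational(-691, 4), -1) = Rational(-4, 691)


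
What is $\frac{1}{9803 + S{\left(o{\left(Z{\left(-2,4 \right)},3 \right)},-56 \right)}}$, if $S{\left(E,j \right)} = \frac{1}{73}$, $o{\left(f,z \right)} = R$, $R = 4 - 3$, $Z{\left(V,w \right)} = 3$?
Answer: $\frac{73}{715620} \approx 0.00010201$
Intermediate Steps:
$R = 1$
$o{\left(f,z \right)} = 1$
$S{\left(E,j \right)} = \frac{1}{73}$
$\frac{1}{9803 + S{\left(o{\left(Z{\left(-2,4 \right)},3 \right)},-56 \right)}} = \frac{1}{9803 + \frac{1}{73}} = \frac{1}{\frac{715620}{73}} = \frac{73}{715620}$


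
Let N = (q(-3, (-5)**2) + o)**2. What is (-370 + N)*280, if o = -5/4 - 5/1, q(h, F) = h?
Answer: -159285/2 ≈ -79643.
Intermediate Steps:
o = -25/4 (o = -5*1/4 - 5*1 = -5/4 - 5 = -25/4 ≈ -6.2500)
N = 1369/16 (N = (-3 - 25/4)**2 = (-37/4)**2 = 1369/16 ≈ 85.563)
(-370 + N)*280 = (-370 + 1369/16)*280 = -4551/16*280 = -159285/2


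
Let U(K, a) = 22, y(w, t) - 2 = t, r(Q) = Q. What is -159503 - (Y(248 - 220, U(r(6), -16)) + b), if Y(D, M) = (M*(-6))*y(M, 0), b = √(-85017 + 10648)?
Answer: -159239 - I*√74369 ≈ -1.5924e+5 - 272.71*I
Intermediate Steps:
y(w, t) = 2 + t
b = I*√74369 (b = √(-74369) = I*√74369 ≈ 272.71*I)
Y(D, M) = -12*M (Y(D, M) = (M*(-6))*(2 + 0) = -6*M*2 = -12*M)
-159503 - (Y(248 - 220, U(r(6), -16)) + b) = -159503 - (-12*22 + I*√74369) = -159503 - (-264 + I*√74369) = -159503 + (264 - I*√74369) = -159239 - I*√74369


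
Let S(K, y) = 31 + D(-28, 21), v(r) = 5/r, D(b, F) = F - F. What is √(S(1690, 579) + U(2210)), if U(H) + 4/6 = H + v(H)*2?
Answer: 4*√61548942/663 ≈ 47.332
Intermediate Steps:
D(b, F) = 0
S(K, y) = 31 (S(K, y) = 31 + 0 = 31)
U(H) = -⅔ + H + 10/H (U(H) = -⅔ + (H + (5/H)*2) = -⅔ + (H + 10/H) = -⅔ + H + 10/H)
√(S(1690, 579) + U(2210)) = √(31 + (-⅔ + 2210 + 10/2210)) = √(31 + (-⅔ + 2210 + 10*(1/2210))) = √(31 + (-⅔ + 2210 + 1/221)) = √(31 + 1464791/663) = √(1485344/663) = 4*√61548942/663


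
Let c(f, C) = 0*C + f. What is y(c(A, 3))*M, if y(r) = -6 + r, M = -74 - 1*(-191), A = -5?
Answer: -1287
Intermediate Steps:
c(f, C) = f (c(f, C) = 0 + f = f)
M = 117 (M = -74 + 191 = 117)
y(c(A, 3))*M = (-6 - 5)*117 = -11*117 = -1287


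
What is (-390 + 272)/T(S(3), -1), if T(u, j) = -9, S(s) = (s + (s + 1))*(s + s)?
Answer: 118/9 ≈ 13.111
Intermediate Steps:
S(s) = 2*s*(1 + 2*s) (S(s) = (s + (1 + s))*(2*s) = (1 + 2*s)*(2*s) = 2*s*(1 + 2*s))
(-390 + 272)/T(S(3), -1) = (-390 + 272)/(-9) = -118*(-⅑) = 118/9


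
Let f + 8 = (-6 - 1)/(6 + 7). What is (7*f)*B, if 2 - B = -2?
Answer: -3108/13 ≈ -239.08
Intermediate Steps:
B = 4 (B = 2 - 1*(-2) = 2 + 2 = 4)
f = -111/13 (f = -8 + (-6 - 1)/(6 + 7) = -8 - 7/13 = -111/13 ≈ -8.5385)
(7*f)*B = (7*(-111/13))*4 = -777/13*4 = -3108/13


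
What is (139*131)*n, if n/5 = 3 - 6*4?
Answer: -1911945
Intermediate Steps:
n = -105 (n = 5*(3 - 6*4) = 5*(3 - 24) = 5*(-21) = -105)
(139*131)*n = (139*131)*(-105) = 18209*(-105) = -1911945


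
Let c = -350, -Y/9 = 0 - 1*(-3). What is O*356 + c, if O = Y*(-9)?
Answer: 86158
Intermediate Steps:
Y = -27 (Y = -9*(0 - 1*(-3)) = -9*(0 + 3) = -9*3 = -27)
O = 243 (O = -27*(-9) = 243)
O*356 + c = 243*356 - 350 = 86508 - 350 = 86158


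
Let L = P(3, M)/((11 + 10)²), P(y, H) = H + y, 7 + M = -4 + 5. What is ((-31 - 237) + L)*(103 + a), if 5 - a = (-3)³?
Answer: -1772865/49 ≈ -36181.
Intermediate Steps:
a = 32 (a = 5 - 1*(-3)³ = 5 - 1*(-27) = 5 + 27 = 32)
M = -6 (M = -7 + (-4 + 5) = -7 + 1 = -6)
L = -1/147 (L = (-6 + 3)/((11 + 10)²) = -3/(21²) = -3/441 = -3*1/441 = -1/147 ≈ -0.0068027)
((-31 - 237) + L)*(103 + a) = ((-31 - 237) - 1/147)*(103 + 32) = (-268 - 1/147)*135 = -39397/147*135 = -1772865/49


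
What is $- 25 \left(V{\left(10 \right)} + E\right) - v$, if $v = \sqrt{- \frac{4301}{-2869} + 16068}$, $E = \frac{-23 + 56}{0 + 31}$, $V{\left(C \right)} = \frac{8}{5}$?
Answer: $- \frac{2065}{31} - \frac{\sqrt{132270634517}}{2869} \approx -193.38$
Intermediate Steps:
$V{\left(C \right)} = \frac{8}{5}$ ($V{\left(C \right)} = 8 \cdot \frac{1}{5} = \frac{8}{5}$)
$E = \frac{33}{31} \approx 1.0645$
$v = \frac{\sqrt{132270634517}}{2869}$ ($v = \sqrt{\left(-4301\right) \left(- \frac{1}{2869}\right) + 16068} = \sqrt{\frac{4301}{2869} + 16068} = \sqrt{\frac{46103393}{2869}} = \frac{\sqrt{132270634517}}{2869} \approx 126.77$)
$- 25 \left(V{\left(10 \right)} + E\right) - v = - 25 \left(\frac{8}{5} + \frac{33}{31}\right) - \frac{\sqrt{132270634517}}{2869} = \left(-25\right) \frac{413}{155} - \frac{\sqrt{132270634517}}{2869} = - \frac{2065}{31} - \frac{\sqrt{132270634517}}{2869}$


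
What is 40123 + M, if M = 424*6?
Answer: 42667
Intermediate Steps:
M = 2544
40123 + M = 40123 + 2544 = 42667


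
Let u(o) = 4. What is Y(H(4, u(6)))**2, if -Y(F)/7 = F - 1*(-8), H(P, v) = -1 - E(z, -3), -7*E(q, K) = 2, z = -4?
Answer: 2601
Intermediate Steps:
E(q, K) = -2/7 (E(q, K) = -1/7*2 = -2/7)
H(P, v) = -5/7 (H(P, v) = -1 - 1*(-2/7) = -1 + 2/7 = -5/7)
Y(F) = -56 - 7*F (Y(F) = -7*(F - 1*(-8)) = -7*(F + 8) = -7*(8 + F) = -56 - 7*F)
Y(H(4, u(6)))**2 = (-56 - 7*(-5/7))**2 = (-56 + 5)**2 = (-51)**2 = 2601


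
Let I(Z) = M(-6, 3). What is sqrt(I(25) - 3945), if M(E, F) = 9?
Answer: 4*I*sqrt(246) ≈ 62.738*I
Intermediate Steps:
I(Z) = 9
sqrt(I(25) - 3945) = sqrt(9 - 3945) = sqrt(-3936) = 4*I*sqrt(246)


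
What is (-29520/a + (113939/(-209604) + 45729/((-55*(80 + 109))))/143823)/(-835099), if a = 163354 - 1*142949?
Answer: 889927402124459/513691609917376168740 ≈ 1.7324e-6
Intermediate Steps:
a = 20405 (a = 163354 - 142949 = 20405)
(-29520/a + (113939/(-209604) + 45729/((-55*(80 + 109))))/143823)/(-835099) = (-29520/20405 + (113939/(-209604) + 45729/((-55*(80 + 109))))/143823)/(-835099) = (-29520*1/20405 + (113939*(-1/209604) + 45729/((-55*189)))*(1/143823))*(-1/835099) = (-5904/4081 + (-113939/209604 + 45729/(-10395))*(1/143823))*(-1/835099) = (-5904/4081 + (-113939/209604 + 45729*(-1/10395))*(1/143823))*(-1/835099) = (-5904/4081 + (-113939/209604 - 5081/1155)*(1/143823))*(-1/835099) = (-5904/4081 - 398865823/80697540*1/143823)*(-1/835099) = (-5904/4081 - 398865823/11606162295420)*(-1/835099) = -889927402124459/615126601657260*(-1/835099) = 889927402124459/513691609917376168740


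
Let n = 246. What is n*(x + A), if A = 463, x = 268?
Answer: 179826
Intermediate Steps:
n*(x + A) = 246*(268 + 463) = 246*731 = 179826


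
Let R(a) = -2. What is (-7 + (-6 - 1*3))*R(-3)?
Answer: 32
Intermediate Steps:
(-7 + (-6 - 1*3))*R(-3) = (-7 + (-6 - 1*3))*(-2) = (-7 + (-6 - 3))*(-2) = (-7 - 9)*(-2) = -16*(-2) = 32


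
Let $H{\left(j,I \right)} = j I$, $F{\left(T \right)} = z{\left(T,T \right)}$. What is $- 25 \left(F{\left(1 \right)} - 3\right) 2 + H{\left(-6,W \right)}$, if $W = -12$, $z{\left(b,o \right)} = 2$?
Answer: $122$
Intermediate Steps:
$F{\left(T \right)} = 2$
$H{\left(j,I \right)} = I j$
$- 25 \left(F{\left(1 \right)} - 3\right) 2 + H{\left(-6,W \right)} = - 25 \left(2 - 3\right) 2 - -72 = - 25 \left(\left(-1\right) 2\right) + 72 = \left(-25\right) \left(-2\right) + 72 = 50 + 72 = 122$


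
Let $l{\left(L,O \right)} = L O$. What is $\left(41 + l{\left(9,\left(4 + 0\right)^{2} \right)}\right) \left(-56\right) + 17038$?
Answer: $6678$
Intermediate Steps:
$\left(41 + l{\left(9,\left(4 + 0\right)^{2} \right)}\right) \left(-56\right) + 17038 = \left(41 + 9 \left(4 + 0\right)^{2}\right) \left(-56\right) + 17038 = \left(41 + 9 \cdot 4^{2}\right) \left(-56\right) + 17038 = \left(41 + 9 \cdot 16\right) \left(-56\right) + 17038 = \left(41 + 144\right) \left(-56\right) + 17038 = 185 \left(-56\right) + 17038 = -10360 + 17038 = 6678$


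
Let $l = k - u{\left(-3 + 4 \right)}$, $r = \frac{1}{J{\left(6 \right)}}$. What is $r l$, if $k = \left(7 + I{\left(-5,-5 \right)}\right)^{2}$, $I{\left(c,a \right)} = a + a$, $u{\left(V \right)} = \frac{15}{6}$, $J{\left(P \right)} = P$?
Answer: $\frac{13}{12} \approx 1.0833$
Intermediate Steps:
$u{\left(V \right)} = \frac{5}{2}$ ($u{\left(V \right)} = 15 \cdot \frac{1}{6} = \frac{5}{2}$)
$I{\left(c,a \right)} = 2 a$
$r = \frac{1}{6} \approx 0.16667$
$k = 9$ ($k = \left(7 + 2 \left(-5\right)\right)^{2} = \left(7 - 10\right)^{2} = \left(-3\right)^{2} = 9$)
$l = \frac{13}{2}$ ($l = 9 - \frac{5}{2} = \frac{13}{2} \approx 6.5$)
$r l = \frac{1}{6} \cdot \frac{13}{2} = \frac{13}{12}$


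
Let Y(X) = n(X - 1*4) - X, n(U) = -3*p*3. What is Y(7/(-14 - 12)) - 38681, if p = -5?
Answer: -1004529/26 ≈ -38636.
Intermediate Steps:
n(U) = 45 (n(U) = -3*(-5)*3 = 15*3 = 45)
Y(X) = 45 - X
Y(7/(-14 - 12)) - 38681 = (45 - 7/(-14 - 12)) - 38681 = (45 - 7/(-26)) - 38681 = (45 - (-1)*7/26) - 38681 = (45 - 1*(-7/26)) - 38681 = (45 + 7/26) - 38681 = 1177/26 - 38681 = -1004529/26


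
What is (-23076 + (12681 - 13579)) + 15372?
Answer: -8602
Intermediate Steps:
(-23076 + (12681 - 13579)) + 15372 = (-23076 - 898) + 15372 = -23974 + 15372 = -8602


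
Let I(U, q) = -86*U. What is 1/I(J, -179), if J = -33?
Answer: 1/2838 ≈ 0.00035236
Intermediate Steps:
1/I(J, -179) = 1/(-86*(-33)) = 1/2838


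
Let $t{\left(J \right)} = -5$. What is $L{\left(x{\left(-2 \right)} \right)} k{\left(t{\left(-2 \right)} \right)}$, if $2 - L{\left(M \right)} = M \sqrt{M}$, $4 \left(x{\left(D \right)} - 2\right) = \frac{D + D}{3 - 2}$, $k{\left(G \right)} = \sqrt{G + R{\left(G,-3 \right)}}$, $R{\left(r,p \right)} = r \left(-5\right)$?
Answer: $2 \sqrt{5} \approx 4.4721$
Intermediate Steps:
$R{\left(r,p \right)} = - 5 r$
$k{\left(G \right)} = 2 \sqrt{- G}$ ($k{\left(G \right)} = \sqrt{G - 5 G} = \sqrt{- 4 G} = 2 \sqrt{- G}$)
$x{\left(D \right)} = 2 + \frac{D}{2}$ ($x{\left(D \right)} = 2 + \frac{\left(D + D\right) \frac{1}{3 - 2}}{4} = 2 + \frac{2 D 1^{-1}}{4} = 2 + \frac{2 D 1}{4} = 2 + \frac{2 D}{4} = 2 + \frac{D}{2}$)
$L{\left(M \right)} = 2 - M^{\frac{3}{2}}$ ($L{\left(M \right)} = 2 - M \sqrt{M} = 2 - M^{\frac{3}{2}}$)
$L{\left(x{\left(-2 \right)} \right)} k{\left(t{\left(-2 \right)} \right)} = \left(2 - \left(2 + \frac{1}{2} \left(-2\right)\right)^{\frac{3}{2}}\right) 2 \sqrt{\left(-1\right) \left(-5\right)} = \left(2 - \left(2 - 1\right)^{\frac{3}{2}}\right) 2 \sqrt{5} = \left(2 - 1^{\frac{3}{2}}\right) 2 \sqrt{5} = \left(2 - 1\right) 2 \sqrt{5} = 1 \cdot 2 \sqrt{5} = 2 \sqrt{5}$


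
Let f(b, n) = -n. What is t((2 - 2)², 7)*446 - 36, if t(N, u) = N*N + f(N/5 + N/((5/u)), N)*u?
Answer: -36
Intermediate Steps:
t(N, u) = N² - N*u (t(N, u) = N*N + (-N)*u = N² - N*u)
t((2 - 2)², 7)*446 - 36 = ((2 - 2)²*((2 - 2)² - 1*7))*446 - 36 = (0²*(0² - 7))*446 - 36 = (0*(0 - 7))*446 - 36 = (0*(-7))*446 - 36 = 0*446 - 36 = 0 - 36 = -36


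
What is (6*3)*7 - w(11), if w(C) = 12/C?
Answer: 1374/11 ≈ 124.91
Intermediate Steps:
(6*3)*7 - w(11) = (6*3)*7 - 12/11 = 18*7 - 12/11 = 126 - 1*12/11 = 126 - 12/11 = 1374/11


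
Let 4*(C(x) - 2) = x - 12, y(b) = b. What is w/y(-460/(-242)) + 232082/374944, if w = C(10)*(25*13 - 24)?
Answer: 5134282999/21559280 ≈ 238.15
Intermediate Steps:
C(x) = -1 + x/4 (C(x) = 2 + (x - 12)/4 = 2 + (-12 + x)/4 = 2 + (-3 + x/4) = -1 + x/4)
w = 903/2 (w = (-1 + (1/4)*10)*(25*13 - 24) = (-1 + 5/2)*(325 - 24) = (3/2)*301 = 903/2 ≈ 451.50)
w/y(-460/(-242)) + 232082/374944 = 903/(2*((-460/(-242)))) + 232082/374944 = 903/(2*((-460*(-1/242)))) + 232082*(1/374944) = 903/(2*(230/121)) + 116041/187472 = (903/2)*(121/230) + 116041/187472 = 109263/460 + 116041/187472 = 5134282999/21559280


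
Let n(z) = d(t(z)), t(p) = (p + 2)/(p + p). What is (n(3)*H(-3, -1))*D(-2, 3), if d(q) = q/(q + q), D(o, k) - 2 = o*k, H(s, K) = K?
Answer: 2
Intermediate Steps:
D(o, k) = 2 + k*o (D(o, k) = 2 + o*k = 2 + k*o)
t(p) = (2 + p)/(2*p) (t(p) = (2 + p)/((2*p)) = (2 + p)*(1/(2*p)) = (2 + p)/(2*p))
d(q) = 1/2 (d(q) = q/((2*q)) = (1/(2*q))*q = 1/2)
n(z) = 1/2
(n(3)*H(-3, -1))*D(-2, 3) = ((1/2)*(-1))*(2 + 3*(-2)) = -(2 - 6)/2 = -1/2*(-4) = 2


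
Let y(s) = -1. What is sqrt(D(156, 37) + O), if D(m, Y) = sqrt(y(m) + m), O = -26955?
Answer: sqrt(-26955 + sqrt(155)) ≈ 164.14*I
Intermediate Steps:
D(m, Y) = sqrt(-1 + m)
sqrt(D(156, 37) + O) = sqrt(sqrt(-1 + 156) - 26955) = sqrt(sqrt(155) - 26955) = sqrt(-26955 + sqrt(155))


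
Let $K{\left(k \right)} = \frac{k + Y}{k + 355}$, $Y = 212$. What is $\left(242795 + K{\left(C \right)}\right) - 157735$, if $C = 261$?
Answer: $\frac{4763403}{56} \approx 85061.0$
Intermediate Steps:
$K{\left(k \right)} = \frac{212 + k}{355 + k}$ ($K{\left(k \right)} = \frac{k + 212}{k + 355} = \frac{212 + k}{355 + k}$)
$\left(242795 + K{\left(C \right)}\right) - 157735 = \left(242795 + \frac{212 + 261}{355 + 261}\right) - 157735 = \left(242795 + \frac{1}{616} \cdot 473\right) - 157735 = \left(242795 + \frac{43}{56}\right) - 157735 = \frac{13596563}{56} - 157735 = \frac{4763403}{56}$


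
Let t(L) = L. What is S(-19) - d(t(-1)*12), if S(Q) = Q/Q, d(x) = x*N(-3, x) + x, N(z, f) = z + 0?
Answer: -23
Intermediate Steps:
N(z, f) = z
d(x) = -2*x (d(x) = x*(-3) + x = -3*x + x = -2*x)
S(Q) = 1
S(-19) - d(t(-1)*12) = 1 - (-2)*(-1*12) = 1 - (-2)*(-12) = 1 - 1*24 = 1 - 24 = -23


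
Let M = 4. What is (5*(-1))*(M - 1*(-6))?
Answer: -50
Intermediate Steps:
(5*(-1))*(M - 1*(-6)) = (5*(-1))*(4 - 1*(-6)) = -5*(4 + 6) = -5*10 = -50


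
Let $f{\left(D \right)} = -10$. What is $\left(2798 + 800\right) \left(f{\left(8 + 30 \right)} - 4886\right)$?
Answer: $-17615808$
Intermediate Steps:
$\left(2798 + 800\right) \left(f{\left(8 + 30 \right)} - 4886\right) = \left(2798 + 800\right) \left(-10 - 4886\right) = 3598 \left(-4896\right) = -17615808$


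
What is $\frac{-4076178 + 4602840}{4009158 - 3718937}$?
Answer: $\frac{526662}{290221} \approx 1.8147$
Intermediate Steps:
$\frac{-4076178 + 4602840}{4009158 - 3718937} = \frac{526662}{290221}$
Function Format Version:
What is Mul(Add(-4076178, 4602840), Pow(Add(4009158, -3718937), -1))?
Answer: Rational(526662, 290221) ≈ 1.8147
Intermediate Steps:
Mul(Add(-4076178, 4602840), Pow(Add(4009158, -3718937), -1)) = Mul(526662, Pow(290221, -1)) = Mul(526662, Rational(1, 290221)) = Rational(526662, 290221)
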